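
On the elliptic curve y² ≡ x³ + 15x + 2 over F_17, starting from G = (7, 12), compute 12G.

Repeated addition: build up to 12G.
2G: tangent at (7, 12): λ = (3·7² + 15)/(2·12) ≡ 9/7. 7⁻¹ ≡ 5 (mod 17) since 7·5 = 35 ≡ 1, so λ ≡ 9·5 ≡ 11.
  x = λ² - 7 - 7 = 121 - 14 ≡ 5; y = λ·(7 - 5) - 12 ≡ 10. → (5, 10)
3G: (5, 10) + (7, 12). λ = (12 - 10)/(7 - 5) ≡ 2/2 mod 17. 2⁻¹ ≡ 9 (mod 17) since 2·9 = 18 ≡ 1, so λ ≡ 1.
  x = λ² - 5 - 7 = 1 - 12 ≡ 6; y = λ·(5 - 6) - 10 ≡ 6. → (6, 6)
4G: (6, 6) + (7, 12). λ = (12 - 6)/(7 - 6) ≡ 6/1 mod 17. 1⁻¹ ≡ 1 (mod 17), so λ ≡ 6.
  x = λ² - 6 - 7 = 36 - 13 ≡ 6; y = λ·(6 - 6) - 6 ≡ 11. → (6, 11)
5G: (6, 11) + (7, 12). λ = (12 - 11)/(7 - 6) ≡ 1/1 mod 17. 1⁻¹ ≡ 1 (mod 17), so λ ≡ 1.
  x = λ² - 6 - 7 = 1 - 13 ≡ 5; y = λ·(6 - 5) - 11 ≡ 7. → (5, 7)
6G: (5, 7) + (7, 12). λ = (12 - 7)/(7 - 5) ≡ 5/2 mod 17. 2⁻¹ ≡ 9 (mod 17), so λ ≡ 11.
  x = λ² - 5 - 7 = 121 - 12 ≡ 7; y = λ·(5 - 7) - 7 ≡ 5. → (7, 5)
7G: (7, 5) + (7, 12): same x and y₁ ≡ -y₂, so the sum is 𝒪.
8G: 𝒪 + (7, 12) = (7, 12) (identity).
9G: tangent at (7, 12): λ = (3·7² + 15)/(2·12) ≡ 9/7. 7⁻¹ ≡ 5 (mod 17), so λ ≡ 9·5 ≡ 11.
  x = λ² - 7 - 7 = 121 - 14 ≡ 5; y = λ·(7 - 5) - 12 ≡ 10. → (5, 10)
10G: (5, 10) + (7, 12). λ = (12 - 10)/(7 - 5) ≡ 2/2 mod 17. 2⁻¹ ≡ 9 (mod 17) since 2·9 = 18 ≡ 1, so λ ≡ 1.
  x = λ² - 5 - 7 = 1 - 12 ≡ 6; y = λ·(5 - 6) - 10 ≡ 6. → (6, 6)
11G: (6, 6) + (7, 12). λ = (12 - 6)/(7 - 6) ≡ 6/1 mod 17. 1⁻¹ ≡ 1 (mod 17) since 1·1 = 1 ≡ 1, so λ ≡ 6.
  x = λ² - 6 - 7 = 36 - 13 ≡ 6; y = λ·(6 - 6) - 6 ≡ 11. → (6, 11)
12G: (6, 11) + (7, 12). λ = (12 - 11)/(7 - 6) ≡ 1/1 mod 17. 1⁻¹ ≡ 1 (mod 17), so λ ≡ 1.
  x = λ² - 6 - 7 = 1 - 13 ≡ 5; y = λ·(6 - 5) - 11 ≡ 7. → (5, 7)

(5, 7)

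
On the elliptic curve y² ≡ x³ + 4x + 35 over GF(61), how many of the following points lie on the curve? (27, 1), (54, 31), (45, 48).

1

(27, 1): 1² ≡ 1, rhs ≡ 1 → on.
(54, 31): 31² ≡ 46, rhs ≡ 30 → off.
(45, 48): 48² ≡ 47, rhs ≡ 23 → off.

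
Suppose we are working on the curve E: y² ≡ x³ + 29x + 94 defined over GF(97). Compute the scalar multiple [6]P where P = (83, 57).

Double-and-add on 6 = (110)₂. Start with P = (83, 57) for the leading 1-bit.
double: tangent at (83, 57): λ = (3·83² + 29)/(2·57) ≡ 35/17. 17⁻¹ ≡ 40 (mod 97), so λ ≡ 35·40 ≡ 42.
  x = λ² - 83 - 83 = 1764 - 166 ≡ 46; y = λ·(83 - 46) - 57 ≡ 42. → (46, 42)
add P: (46, 42) + (83, 57). λ = (57 - 42)/(83 - 46) ≡ 15/37 mod 97. 37⁻¹ ≡ 21 (mod 97), so λ ≡ 24.
  x = λ² - 46 - 83 = 576 - 129 ≡ 59; y = λ·(46 - 59) - 42 ≡ 34. → (59, 34)
double: tangent at (59, 34): λ = (3·59² + 29)/(2·34) ≡ 93/68. 68⁻¹ ≡ 10 (mod 97) since 68·10 = 680 ≡ 1, so λ ≡ 93·10 ≡ 57.
  x = λ² - 59 - 59 = 3249 - 118 ≡ 27; y = λ·(59 - 27) - 34 ≡ 44. → (27, 44)

(27, 44)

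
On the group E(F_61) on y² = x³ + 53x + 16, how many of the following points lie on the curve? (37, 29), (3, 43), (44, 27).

3

(37, 29): 29² ≡ 48, rhs ≡ 48 → on.
(3, 43): 43² ≡ 19, rhs ≡ 19 → on.
(44, 27): 27² ≡ 58, rhs ≡ 58 → on.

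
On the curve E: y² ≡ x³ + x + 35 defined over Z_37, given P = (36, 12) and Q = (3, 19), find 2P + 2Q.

First 2P:
Repeated addition: build up to 2P.
2P: tangent at (36, 12): λ = (3·36² + 1)/(2·12) ≡ 4/24. 24⁻¹ ≡ 17 (mod 37) since 24·17 = 408 ≡ 1, so λ ≡ 4·17 ≡ 31.
  x = λ² - 36 - 36 = 961 - 72 ≡ 1; y = λ·(36 - 1) - 12 ≡ 0. → (1, 0)
2P = (1, 0).
Next 2Q:
Repeated addition: build up to 2Q.
2Q: tangent at (3, 19): λ = (3·3² + 1)/(2·19) ≡ 28/1. 1⁻¹ ≡ 1 (mod 37), so λ ≡ 28·1 ≡ 28.
  x = λ² - 3 - 3 = 784 - 6 ≡ 1; y = λ·(3 - 1) - 19 ≡ 0. → (1, 0)
2Q = (1, 0).
Finally 2P + 2Q:
(1, 0) + (1, 0): same x and y₁ ≡ -y₂, so the sum is 𝒪.

O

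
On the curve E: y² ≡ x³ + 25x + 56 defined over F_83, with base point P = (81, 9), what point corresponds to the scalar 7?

Double-and-add on 7 = (111)₂. Start with P = (81, 9) for the leading 1-bit.
double: tangent at (81, 9): λ = (3·81² + 25)/(2·9) ≡ 37/18. 18⁻¹ ≡ 60 (mod 83), so λ ≡ 37·60 ≡ 62.
  x = λ² - 81 - 81 = 3844 - 162 ≡ 30; y = λ·(81 - 30) - 9 ≡ 82. → (30, 82)
add P: (30, 82) + (81, 9). λ = (9 - 82)/(81 - 30) ≡ 10/51 mod 83. 51⁻¹ ≡ 70 (mod 83) since 51·70 = 3570 ≡ 1, so λ ≡ 36.
  x = λ² - 30 - 81 = 1296 - 111 ≡ 23; y = λ·(30 - 23) - 82 ≡ 4. → (23, 4)
double: tangent at (23, 4): λ = (3·23² + 25)/(2·4) ≡ 35/8. 8⁻¹ ≡ 52 (mod 83), so λ ≡ 35·52 ≡ 77.
  x = λ² - 23 - 23 = 5929 - 46 ≡ 73; y = λ·(23 - 73) - 4 ≡ 47. → (73, 47)
add P: (73, 47) + (81, 9). λ = (9 - 47)/(81 - 73) ≡ 45/8 mod 83. 8⁻¹ ≡ 52 (mod 83) since 8·52 = 416 ≡ 1, so λ ≡ 16.
  x = λ² - 73 - 81 = 256 - 154 ≡ 19; y = λ·(73 - 19) - 47 ≡ 70. → (19, 70)

(19, 70)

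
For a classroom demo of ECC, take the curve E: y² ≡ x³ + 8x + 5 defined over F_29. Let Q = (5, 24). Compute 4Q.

Double-and-add on 4 = (100)₂. Start with Q = (5, 24) for the leading 1-bit.
double: tangent at (5, 24): λ = (3·5² + 8)/(2·24) ≡ 25/19. 19⁻¹ ≡ 26 (mod 29), so λ ≡ 25·26 ≡ 12.
  x = λ² - 5 - 5 = 144 - 10 ≡ 18; y = λ·(5 - 18) - 24 ≡ 23. → (18, 23)
double: tangent at (18, 23): λ = (3·18² + 8)/(2·23) ≡ 23/17. 17⁻¹ ≡ 12 (mod 29), so λ ≡ 23·12 ≡ 15.
  x = λ² - 18 - 18 = 225 - 36 ≡ 15; y = λ·(18 - 15) - 23 ≡ 22. → (15, 22)

(15, 22)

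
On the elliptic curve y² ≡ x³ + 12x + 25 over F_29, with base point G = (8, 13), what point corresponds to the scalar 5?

Double-and-add on 5 = (101)₂. Start with G = (8, 13) for the leading 1-bit.
double: tangent at (8, 13): λ = (3·8² + 12)/(2·13) ≡ 1/26. 26⁻¹ ≡ 19 (mod 29), so λ ≡ 1·19 ≡ 19.
  x = λ² - 8 - 8 = 361 - 16 ≡ 26; y = λ·(8 - 26) - 13 ≡ 22. → (26, 22)
double: tangent at (26, 22): λ = (3·26² + 12)/(2·22) ≡ 10/15. 15⁻¹ ≡ 2 (mod 29) since 15·2 = 30 ≡ 1, so λ ≡ 10·2 ≡ 20.
  x = λ² - 26 - 26 = 400 - 52 ≡ 0; y = λ·(26 - 0) - 22 ≡ 5. → (0, 5)
add G: (0, 5) + (8, 13). λ = (13 - 5)/(8 - 0) ≡ 8/8 mod 29. 8⁻¹ ≡ 11 (mod 29), so λ ≡ 1.
  x = λ² - 0 - 8 = 1 - 8 ≡ 22; y = λ·(0 - 22) - 5 ≡ 2. → (22, 2)

(22, 2)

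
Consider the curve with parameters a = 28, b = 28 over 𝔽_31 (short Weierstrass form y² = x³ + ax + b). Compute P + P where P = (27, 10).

tangent at (27, 10): λ = (3·27² + 28)/(2·10) ≡ 14/20. 20⁻¹ ≡ 14 (mod 31) since 20·14 = 280 ≡ 1, so λ ≡ 14·14 ≡ 10.
  x = λ² - 27 - 27 = 100 - 54 ≡ 15; y = λ·(27 - 15) - 10 ≡ 17. → (15, 17)

(15, 17)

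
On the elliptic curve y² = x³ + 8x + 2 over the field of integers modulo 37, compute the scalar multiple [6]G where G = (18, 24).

(1, 23)

Double-and-add on 6 = (110)₂. Start with G = (18, 24) for the leading 1-bit.
double: tangent at (18, 24): λ = (3·18² + 8)/(2·24) ≡ 18/11. 11⁻¹ ≡ 27 (mod 37), so λ ≡ 18·27 ≡ 5.
  x = λ² - 18 - 18 = 25 - 36 ≡ 26; y = λ·(18 - 26) - 24 ≡ 10. → (26, 10)
add G: (26, 10) + (18, 24). λ = (24 - 10)/(18 - 26) ≡ 14/29 mod 37. 29⁻¹ ≡ 23 (mod 37) since 29·23 = 667 ≡ 1, so λ ≡ 26.
  x = λ² - 26 - 18 = 676 - 44 ≡ 3; y = λ·(26 - 3) - 10 ≡ 33. → (3, 33)
double: tangent at (3, 33): λ = (3·3² + 8)/(2·33) ≡ 35/29. 29⁻¹ ≡ 23 (mod 37), so λ ≡ 35·23 ≡ 28.
  x = λ² - 3 - 3 = 784 - 6 ≡ 1; y = λ·(3 - 1) - 33 ≡ 23. → (1, 23)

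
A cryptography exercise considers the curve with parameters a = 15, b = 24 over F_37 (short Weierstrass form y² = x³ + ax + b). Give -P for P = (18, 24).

(18, 13)

-(18, 24) = (18, -24 mod 37) = (18, 13).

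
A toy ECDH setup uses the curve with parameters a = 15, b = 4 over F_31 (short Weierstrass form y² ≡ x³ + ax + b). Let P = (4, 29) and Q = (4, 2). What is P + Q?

O

The two points share x = 4 and their y-coordinates satisfy 29 + 2 ≡ 0 (mod 31), so they are inverses. Their sum is the point at infinity.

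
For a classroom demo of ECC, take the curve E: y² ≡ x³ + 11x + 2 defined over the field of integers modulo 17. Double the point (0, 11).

(13, 8)

tangent at (0, 11): λ = (3·0² + 11)/(2·11) ≡ 11/5. 5⁻¹ ≡ 7 (mod 17), so λ ≡ 11·7 ≡ 9.
  x = λ² - 0 - 0 = 81 - 0 ≡ 13; y = λ·(0 - 13) - 11 ≡ 8. → (13, 8)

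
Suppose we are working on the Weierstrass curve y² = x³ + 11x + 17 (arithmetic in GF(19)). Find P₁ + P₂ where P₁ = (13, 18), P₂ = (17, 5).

(15, 17)

(13, 18) + (17, 5). λ = (5 - 18)/(17 - 13) ≡ 6/4 mod 19. 4⁻¹ ≡ 5 (mod 19), so λ ≡ 11.
  x = λ² - 13 - 17 = 121 - 30 ≡ 15; y = λ·(13 - 15) - 18 ≡ 17. → (15, 17)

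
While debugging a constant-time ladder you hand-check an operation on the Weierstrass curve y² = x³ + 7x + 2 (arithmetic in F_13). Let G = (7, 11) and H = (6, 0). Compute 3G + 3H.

First 3G:
Repeated addition: build up to 3G.
2G: tangent at (7, 11): λ = (3·7² + 7)/(2·11) ≡ 11/9. 9⁻¹ ≡ 3 (mod 13) since 9·3 = 27 ≡ 1, so λ ≡ 11·3 ≡ 7.
  x = λ² - 7 - 7 = 49 - 14 ≡ 9; y = λ·(7 - 9) - 11 ≡ 1. → (9, 1)
3G: (9, 1) + (7, 11). λ = (11 - 1)/(7 - 9) ≡ 10/11 mod 13. 11⁻¹ ≡ 6 (mod 13), so λ ≡ 8.
  x = λ² - 9 - 7 = 64 - 16 ≡ 9; y = λ·(9 - 9) - 1 ≡ 12. → (9, 12)
3G = (9, 12).
Next 3H:
Repeated addition: build up to 3H.
2H: (6, 0) + (6, 0): same x and y₁ ≡ -y₂, so the sum is ∞.
3H: ∞ + (6, 0) = (6, 0) (identity).
3H = (6, 0).
Finally 3G + 3H:
(9, 12) + (6, 0). λ = (0 - 12)/(6 - 9) ≡ 1/10 mod 13. 10⁻¹ ≡ 4 (mod 13), so λ ≡ 4.
  x = λ² - 9 - 6 = 16 - 15 ≡ 1; y = λ·(9 - 1) - 12 ≡ 7. → (1, 7)

(1, 7)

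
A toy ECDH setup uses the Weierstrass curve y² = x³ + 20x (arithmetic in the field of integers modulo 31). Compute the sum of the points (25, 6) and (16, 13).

(25, 6) + (16, 13). λ = (13 - 6)/(16 - 25) ≡ 7/22 mod 31. 22⁻¹ ≡ 24 (mod 31), so λ ≡ 13.
  x = λ² - 25 - 16 = 169 - 41 ≡ 4; y = λ·(25 - 4) - 6 ≡ 19. → (4, 19)

(4, 19)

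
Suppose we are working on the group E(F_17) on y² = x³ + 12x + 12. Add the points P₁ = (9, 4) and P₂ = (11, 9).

(16, 4)

(9, 4) + (11, 9). λ = (9 - 4)/(11 - 9) ≡ 5/2 mod 17. 2⁻¹ ≡ 9 (mod 17) since 2·9 = 18 ≡ 1, so λ ≡ 11.
  x = λ² - 9 - 11 = 121 - 20 ≡ 16; y = λ·(9 - 16) - 4 ≡ 4. → (16, 4)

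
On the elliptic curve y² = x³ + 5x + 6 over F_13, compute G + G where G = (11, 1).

tangent at (11, 1): λ = (3·11² + 5)/(2·1) ≡ 4/2. 2⁻¹ ≡ 7 (mod 13), so λ ≡ 4·7 ≡ 2.
  x = λ² - 11 - 11 = 4 - 22 ≡ 8; y = λ·(11 - 8) - 1 ≡ 5. → (8, 5)

(8, 5)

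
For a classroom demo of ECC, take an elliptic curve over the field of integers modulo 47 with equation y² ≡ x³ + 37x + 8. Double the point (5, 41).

(4, 28)

tangent at (5, 41): λ = (3·5² + 37)/(2·41) ≡ 18/35. 35⁻¹ ≡ 43 (mod 47), so λ ≡ 18·43 ≡ 22.
  x = λ² - 5 - 5 = 484 - 10 ≡ 4; y = λ·(5 - 4) - 41 ≡ 28. → (4, 28)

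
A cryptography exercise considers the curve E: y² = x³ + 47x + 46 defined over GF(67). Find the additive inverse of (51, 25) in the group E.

-(51, 25) = (51, -25 mod 67) = (51, 42).

(51, 42)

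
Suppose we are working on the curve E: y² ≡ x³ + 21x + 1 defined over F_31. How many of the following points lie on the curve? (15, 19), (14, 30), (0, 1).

2

(15, 19): 19² ≡ 20, rhs ≡ 2 → off.
(14, 30): 30² ≡ 1, rhs ≡ 1 → on.
(0, 1): 1² ≡ 1, rhs ≡ 1 → on.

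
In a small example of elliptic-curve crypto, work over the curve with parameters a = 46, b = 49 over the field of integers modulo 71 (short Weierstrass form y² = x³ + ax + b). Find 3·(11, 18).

(7, 69)

Write P = (11, 18).
Repeated addition: build up to 3P.
2P: tangent at (11, 18): λ = (3·11² + 46)/(2·18) ≡ 54/36. 36⁻¹ ≡ 2 (mod 71), so λ ≡ 54·2 ≡ 37.
  x = λ² - 11 - 11 = 1369 - 22 ≡ 69; y = λ·(11 - 69) - 18 ≡ 37. → (69, 37)
3P: (69, 37) + (11, 18). λ = (18 - 37)/(11 - 69) ≡ 52/13 mod 71. 13⁻¹ ≡ 11 (mod 71), so λ ≡ 4.
  x = λ² - 69 - 11 = 16 - 80 ≡ 7; y = λ·(69 - 7) - 37 ≡ 69. → (7, 69)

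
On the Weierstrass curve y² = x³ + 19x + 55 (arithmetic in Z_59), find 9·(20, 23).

Write P = (20, 23).
Double-and-add on 9 = (1001)₂. Start with P = (20, 23) for the leading 1-bit.
double: tangent at (20, 23): λ = (3·20² + 19)/(2·23) ≡ 39/46. 46⁻¹ ≡ 9 (mod 59), so λ ≡ 39·9 ≡ 56.
  x = λ² - 20 - 20 = 3136 - 40 ≡ 28; y = λ·(20 - 28) - 23 ≡ 1. → (28, 1)
double: tangent at (28, 1): λ = (3·28² + 19)/(2·1) ≡ 11/2. 2⁻¹ ≡ 30 (mod 59), so λ ≡ 11·30 ≡ 35.
  x = λ² - 28 - 28 = 1225 - 56 ≡ 48; y = λ·(28 - 48) - 1 ≡ 7. → (48, 7)
double: tangent at (48, 7): λ = (3·48² + 19)/(2·7) ≡ 28/14. 14⁻¹ ≡ 38 (mod 59), so λ ≡ 28·38 ≡ 2.
  x = λ² - 48 - 48 = 4 - 96 ≡ 26; y = λ·(48 - 26) - 7 ≡ 37. → (26, 37)
add P: (26, 37) + (20, 23). λ = (23 - 37)/(20 - 26) ≡ 45/53 mod 59. 53⁻¹ ≡ 49 (mod 59), so λ ≡ 22.
  x = λ² - 26 - 20 = 484 - 46 ≡ 25; y = λ·(26 - 25) - 37 ≡ 44. → (25, 44)

(25, 44)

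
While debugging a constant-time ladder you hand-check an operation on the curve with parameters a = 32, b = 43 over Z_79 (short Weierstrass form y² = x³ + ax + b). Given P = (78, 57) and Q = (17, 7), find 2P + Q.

(31, 4)

First 2P:
Repeated addition: build up to 2P.
2P: tangent at (78, 57): λ = (3·78² + 32)/(2·57) ≡ 35/35. 35⁻¹ ≡ 70 (mod 79) since 35·70 = 2450 ≡ 1, so λ ≡ 35·70 ≡ 1.
  x = λ² - 78 - 78 = 1 - 156 ≡ 3; y = λ·(78 - 3) - 57 ≡ 18. → (3, 18)
2P = (3, 18).
Finally 2P + Q:
(3, 18) + (17, 7). λ = (7 - 18)/(17 - 3) ≡ 68/14 mod 79. 14⁻¹ ≡ 17 (mod 79), so λ ≡ 50.
  x = λ² - 3 - 17 = 2500 - 20 ≡ 31; y = λ·(3 - 31) - 18 ≡ 4. → (31, 4)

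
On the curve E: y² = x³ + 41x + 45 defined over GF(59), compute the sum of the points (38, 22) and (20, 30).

(50, 3)

(38, 22) + (20, 30). λ = (30 - 22)/(20 - 38) ≡ 8/41 mod 59. 41⁻¹ ≡ 36 (mod 59) since 41·36 = 1476 ≡ 1, so λ ≡ 52.
  x = λ² - 38 - 20 = 2704 - 58 ≡ 50; y = λ·(38 - 50) - 22 ≡ 3. → (50, 3)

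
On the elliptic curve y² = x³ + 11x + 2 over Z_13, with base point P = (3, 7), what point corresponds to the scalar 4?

(1, 1)

Repeated addition: build up to 4P.
2P: tangent at (3, 7): λ = (3·3² + 11)/(2·7) ≡ 12/1. 1⁻¹ ≡ 1 (mod 13) since 1·1 = 1 ≡ 1, so λ ≡ 12·1 ≡ 12.
  x = λ² - 3 - 3 = 144 - 6 ≡ 8; y = λ·(3 - 8) - 7 ≡ 11. → (8, 11)
3P: (8, 11) + (3, 7). λ = (7 - 11)/(3 - 8) ≡ 9/8 mod 13. 8⁻¹ ≡ 5 (mod 13) since 8·5 = 40 ≡ 1, so λ ≡ 6.
  x = λ² - 8 - 3 = 36 - 11 ≡ 12; y = λ·(8 - 12) - 11 ≡ 4. → (12, 4)
4P: (12, 4) + (3, 7). λ = (7 - 4)/(3 - 12) ≡ 3/4 mod 13. 4⁻¹ ≡ 10 (mod 13) since 4·10 = 40 ≡ 1, so λ ≡ 4.
  x = λ² - 12 - 3 = 16 - 15 ≡ 1; y = λ·(12 - 1) - 4 ≡ 1. → (1, 1)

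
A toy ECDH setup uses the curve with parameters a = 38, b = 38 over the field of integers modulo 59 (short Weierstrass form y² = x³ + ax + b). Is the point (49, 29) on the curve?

yes

y² = 29² ≡ 15; x³ + 38x + 38 = 119549 ≡ 15 (mod 59). 15 = 15.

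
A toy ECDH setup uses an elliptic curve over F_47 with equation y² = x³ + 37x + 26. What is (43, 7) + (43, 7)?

(24, 11)

tangent at (43, 7): λ = (3·43² + 37)/(2·7) ≡ 38/14. 14⁻¹ ≡ 37 (mod 47) since 14·37 = 518 ≡ 1, so λ ≡ 38·37 ≡ 43.
  x = λ² - 43 - 43 = 1849 - 86 ≡ 24; y = λ·(43 - 24) - 7 ≡ 11. → (24, 11)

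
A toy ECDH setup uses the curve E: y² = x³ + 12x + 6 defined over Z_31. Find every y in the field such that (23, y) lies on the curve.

7, 24

x³ + 12x + 6 = 12449 ≡ 18 (mod 31).
Square roots of 18 mod 31: 7 and 24 (since 7² = 49 ≡ 18).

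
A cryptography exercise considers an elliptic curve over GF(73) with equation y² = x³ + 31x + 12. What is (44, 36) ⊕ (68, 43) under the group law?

(44, 36) + (68, 43). λ = (43 - 36)/(68 - 44) ≡ 7/24 mod 73. 24⁻¹ ≡ 70 (mod 73) since 24·70 = 1680 ≡ 1, so λ ≡ 52.
  x = λ² - 44 - 68 = 2704 - 112 ≡ 37; y = λ·(44 - 37) - 36 ≡ 36. → (37, 36)

(37, 36)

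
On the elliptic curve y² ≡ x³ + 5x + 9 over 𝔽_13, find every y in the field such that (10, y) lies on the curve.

x³ + 5x + 9 = 1059 ≡ 6 (mod 13).
6 is a non-residue mod 13; no y exists.

none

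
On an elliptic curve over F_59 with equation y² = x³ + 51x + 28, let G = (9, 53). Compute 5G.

(9, 6)

Repeated addition: build up to 5G.
2G: tangent at (9, 53): λ = (3·9² + 51)/(2·53) ≡ 58/47. 47⁻¹ ≡ 54 (mod 59), so λ ≡ 58·54 ≡ 5.
  x = λ² - 9 - 9 = 25 - 18 ≡ 7; y = λ·(9 - 7) - 53 ≡ 16. → (7, 16)
3G: (7, 16) + (9, 53). λ = (53 - 16)/(9 - 7) ≡ 37/2 mod 59. 2⁻¹ ≡ 30 (mod 59) since 2·30 = 60 ≡ 1, so λ ≡ 48.
  x = λ² - 7 - 9 = 2304 - 16 ≡ 46; y = λ·(7 - 46) - 16 ≡ 0. → (46, 0)
4G: (46, 0) + (9, 53). λ = (53 - 0)/(9 - 46) ≡ 53/22 mod 59. 22⁻¹ ≡ 51 (mod 59), so λ ≡ 48.
  x = λ² - 46 - 9 = 2304 - 55 ≡ 7; y = λ·(46 - 7) - 0 ≡ 43. → (7, 43)
5G: (7, 43) + (9, 53). λ = (53 - 43)/(9 - 7) ≡ 10/2 mod 59. 2⁻¹ ≡ 30 (mod 59), so λ ≡ 5.
  x = λ² - 7 - 9 = 25 - 16 ≡ 9; y = λ·(7 - 9) - 43 ≡ 6. → (9, 6)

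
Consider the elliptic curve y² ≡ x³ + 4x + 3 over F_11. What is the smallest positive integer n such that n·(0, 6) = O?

2P: tangent at (0, 6): λ = (3·0² + 4)/(2·6) ≡ 4/1. 1⁻¹ ≡ 1 (mod 11) since 1·1 = 1 ≡ 1, so λ ≡ 4·1 ≡ 4.
  x = λ² - 0 - 0 = 16 - 0 ≡ 5; y = λ·(0 - 5) - 6 ≡ 7. → (5, 7)
3P: (5, 7) + (0, 6). λ = (6 - 7)/(0 - 5) ≡ 10/6 mod 11. 6⁻¹ ≡ 2 (mod 11), so λ ≡ 9.
  x = λ² - 5 - 0 = 81 - 5 ≡ 10; y = λ·(5 - 10) - 7 ≡ 3. → (10, 3)
4P: (10, 3) + (0, 6). λ = (6 - 3)/(0 - 10) ≡ 3/1 mod 11. 1⁻¹ ≡ 1 (mod 11) since 1·1 = 1 ≡ 1, so λ ≡ 3.
  x = λ² - 10 - 0 = 9 - 10 ≡ 10; y = λ·(10 - 10) - 3 ≡ 8. → (10, 8)
5P: (10, 8) + (0, 6). λ = (6 - 8)/(0 - 10) ≡ 9/1 mod 11. 1⁻¹ ≡ 1 (mod 11) since 1·1 = 1 ≡ 1, so λ ≡ 9.
  x = λ² - 10 - 0 = 81 - 10 ≡ 5; y = λ·(10 - 5) - 8 ≡ 4. → (5, 4)
6P: (5, 4) + (0, 6). λ = (6 - 4)/(0 - 5) ≡ 2/6 mod 11. 6⁻¹ ≡ 2 (mod 11) since 6·2 = 12 ≡ 1, so λ ≡ 4.
  x = λ² - 5 - 0 = 16 - 5 ≡ 0; y = λ·(5 - 0) - 4 ≡ 5. → (0, 5)
7P: (0, 5) + (0, 6): same x and y₁ ≡ -y₂, so the sum is O.
7P = O, so the order is 7.

7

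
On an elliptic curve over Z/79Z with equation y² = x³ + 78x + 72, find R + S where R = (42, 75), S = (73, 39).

(42, 75) + (73, 39). λ = (39 - 75)/(73 - 42) ≡ 43/31 mod 79. 31⁻¹ ≡ 51 (mod 79), so λ ≡ 60.
  x = λ² - 42 - 73 = 3600 - 115 ≡ 9; y = λ·(42 - 9) - 75 ≡ 9. → (9, 9)

(9, 9)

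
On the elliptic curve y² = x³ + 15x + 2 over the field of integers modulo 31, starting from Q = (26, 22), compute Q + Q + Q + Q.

(27, 23)

Double-and-add on 4 = (100)₂. Start with Q = (26, 22) for the leading 1-bit.
double: tangent at (26, 22): λ = (3·26² + 15)/(2·22) ≡ 28/13. 13⁻¹ ≡ 12 (mod 31) since 13·12 = 156 ≡ 1, so λ ≡ 28·12 ≡ 26.
  x = λ² - 26 - 26 = 676 - 52 ≡ 4; y = λ·(26 - 4) - 22 ≡ 23. → (4, 23)
double: tangent at (4, 23): λ = (3·4² + 15)/(2·23) ≡ 1/15. 15⁻¹ ≡ 29 (mod 31), so λ ≡ 1·29 ≡ 29.
  x = λ² - 4 - 4 = 841 - 8 ≡ 27; y = λ·(4 - 27) - 23 ≡ 23. → (27, 23)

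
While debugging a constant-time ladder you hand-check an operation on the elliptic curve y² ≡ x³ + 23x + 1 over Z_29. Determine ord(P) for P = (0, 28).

7

2P: tangent at (0, 28): λ = (3·0² + 23)/(2·28) ≡ 23/27. 27⁻¹ ≡ 14 (mod 29), so λ ≡ 23·14 ≡ 3.
  x = λ² - 0 - 0 = 9 - 0 ≡ 9; y = λ·(0 - 9) - 28 ≡ 3. → (9, 3)
3P: (9, 3) + (0, 28). λ = (28 - 3)/(0 - 9) ≡ 25/20 mod 29. 20⁻¹ ≡ 16 (mod 29), so λ ≡ 23.
  x = λ² - 9 - 0 = 529 - 9 ≡ 27; y = λ·(9 - 27) - 3 ≡ 18. → (27, 18)
4P: (27, 18) + (0, 28). λ = (28 - 18)/(0 - 27) ≡ 10/2 mod 29. 2⁻¹ ≡ 15 (mod 29) since 2·15 = 30 ≡ 1, so λ ≡ 5.
  x = λ² - 27 - 0 = 25 - 27 ≡ 27; y = λ·(27 - 27) - 18 ≡ 11. → (27, 11)
5P: (27, 11) + (0, 28). λ = (28 - 11)/(0 - 27) ≡ 17/2 mod 29. 2⁻¹ ≡ 15 (mod 29), so λ ≡ 23.
  x = λ² - 27 - 0 = 529 - 27 ≡ 9; y = λ·(27 - 9) - 11 ≡ 26. → (9, 26)
6P: (9, 26) + (0, 28). λ = (28 - 26)/(0 - 9) ≡ 2/20 mod 29. 20⁻¹ ≡ 16 (mod 29) since 20·16 = 320 ≡ 1, so λ ≡ 3.
  x = λ² - 9 - 0 = 9 - 9 ≡ 0; y = λ·(9 - 0) - 26 ≡ 1. → (0, 1)
7P: (0, 1) + (0, 28): same x and y₁ ≡ -y₂, so the sum is 𝒪.
7P = 𝒪, so the order is 7.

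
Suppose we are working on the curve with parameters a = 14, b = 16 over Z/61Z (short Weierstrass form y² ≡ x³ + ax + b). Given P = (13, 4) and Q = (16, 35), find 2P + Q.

First 2P:
Repeated addition: build up to 2P.
2P: tangent at (13, 4): λ = (3·13² + 14)/(2·4) ≡ 33/8. 8⁻¹ ≡ 23 (mod 61), so λ ≡ 33·23 ≡ 27.
  x = λ² - 13 - 13 = 729 - 26 ≡ 32; y = λ·(13 - 32) - 4 ≡ 32. → (32, 32)
2P = (32, 32).
Finally 2P + Q:
(32, 32) + (16, 35). λ = (35 - 32)/(16 - 32) ≡ 3/45 mod 61. 45⁻¹ ≡ 19 (mod 61), so λ ≡ 57.
  x = λ² - 32 - 16 = 3249 - 48 ≡ 29; y = λ·(32 - 29) - 32 ≡ 17. → (29, 17)

(29, 17)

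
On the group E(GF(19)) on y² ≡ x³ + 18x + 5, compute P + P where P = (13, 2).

(2, 12)

tangent at (13, 2): λ = (3·13² + 18)/(2·2) ≡ 12/4. 4⁻¹ ≡ 5 (mod 19), so λ ≡ 12·5 ≡ 3.
  x = λ² - 13 - 13 = 9 - 26 ≡ 2; y = λ·(13 - 2) - 2 ≡ 12. → (2, 12)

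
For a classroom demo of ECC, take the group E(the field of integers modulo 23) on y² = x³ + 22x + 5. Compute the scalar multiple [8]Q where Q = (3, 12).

Double-and-add on 8 = (1000)₂. Start with Q = (3, 12) for the leading 1-bit.
double: tangent at (3, 12): λ = (3·3² + 22)/(2·12) ≡ 3/1. 1⁻¹ ≡ 1 (mod 23) since 1·1 = 1 ≡ 1, so λ ≡ 3·1 ≡ 3.
  x = λ² - 3 - 3 = 9 - 6 ≡ 3; y = λ·(3 - 3) - 12 ≡ 11. → (3, 11)
double: tangent at (3, 11): λ = (3·3² + 22)/(2·11) ≡ 3/22. 22⁻¹ ≡ 22 (mod 23), so λ ≡ 3·22 ≡ 20.
  x = λ² - 3 - 3 = 400 - 6 ≡ 3; y = λ·(3 - 3) - 11 ≡ 12. → (3, 12)
double: tangent at (3, 12): λ = (3·3² + 22)/(2·12) ≡ 3/1. 1⁻¹ ≡ 1 (mod 23) since 1·1 = 1 ≡ 1, so λ ≡ 3·1 ≡ 3.
  x = λ² - 3 - 3 = 9 - 6 ≡ 3; y = λ·(3 - 3) - 12 ≡ 11. → (3, 11)

(3, 11)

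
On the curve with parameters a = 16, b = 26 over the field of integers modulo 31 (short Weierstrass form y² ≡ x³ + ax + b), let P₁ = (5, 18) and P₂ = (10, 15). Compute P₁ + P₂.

(5, 18) + (10, 15). λ = (15 - 18)/(10 - 5) ≡ 28/5 mod 31. 5⁻¹ ≡ 25 (mod 31) since 5·25 = 125 ≡ 1, so λ ≡ 18.
  x = λ² - 5 - 10 = 324 - 15 ≡ 30; y = λ·(5 - 30) - 18 ≡ 28. → (30, 28)

(30, 28)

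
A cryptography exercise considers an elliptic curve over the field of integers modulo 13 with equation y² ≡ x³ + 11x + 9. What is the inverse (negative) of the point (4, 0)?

(4, 0)

-(4, 0) = (4, -0 mod 13) = (4, 0).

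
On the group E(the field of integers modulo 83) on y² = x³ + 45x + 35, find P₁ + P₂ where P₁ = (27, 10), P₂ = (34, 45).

(27, 10) + (34, 45). λ = (45 - 10)/(34 - 27) ≡ 35/7 mod 83. 7⁻¹ ≡ 12 (mod 83), so λ ≡ 5.
  x = λ² - 27 - 34 = 25 - 61 ≡ 47; y = λ·(27 - 47) - 10 ≡ 56. → (47, 56)

(47, 56)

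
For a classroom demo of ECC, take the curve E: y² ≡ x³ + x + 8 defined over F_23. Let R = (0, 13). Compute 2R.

tangent at (0, 13): λ = (3·0² + 1)/(2·13) ≡ 1/3. 3⁻¹ ≡ 8 (mod 23), so λ ≡ 1·8 ≡ 8.
  x = λ² - 0 - 0 = 64 - 0 ≡ 18; y = λ·(0 - 18) - 13 ≡ 4. → (18, 4)

(18, 4)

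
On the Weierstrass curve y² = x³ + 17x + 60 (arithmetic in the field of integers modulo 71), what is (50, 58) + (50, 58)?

tangent at (50, 58): λ = (3·50² + 17)/(2·58) ≡ 62/45. 45⁻¹ ≡ 30 (mod 71), so λ ≡ 62·30 ≡ 14.
  x = λ² - 50 - 50 = 196 - 100 ≡ 25; y = λ·(50 - 25) - 58 ≡ 8. → (25, 8)

(25, 8)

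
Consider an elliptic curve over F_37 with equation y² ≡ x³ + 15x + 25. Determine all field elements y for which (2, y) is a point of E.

x³ + 15x + 25 = 63 ≡ 26 (mod 37).
Square roots of 26 mod 37: 10 and 27 (since 10² = 100 ≡ 26).

10, 27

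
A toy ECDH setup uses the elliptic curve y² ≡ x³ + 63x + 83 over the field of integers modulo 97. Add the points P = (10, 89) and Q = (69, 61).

(79, 95)

(10, 89) + (69, 61). λ = (61 - 89)/(69 - 10) ≡ 69/59 mod 97. 59⁻¹ ≡ 74 (mod 97), so λ ≡ 62.
  x = λ² - 10 - 69 = 3844 - 79 ≡ 79; y = λ·(10 - 79) - 89 ≡ 95. → (79, 95)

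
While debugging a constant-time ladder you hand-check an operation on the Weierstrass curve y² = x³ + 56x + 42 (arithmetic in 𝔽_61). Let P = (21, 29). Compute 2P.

tangent at (21, 29): λ = (3·21² + 56)/(2·29) ≡ 37/58. 58⁻¹ ≡ 20 (mod 61) since 58·20 = 1160 ≡ 1, so λ ≡ 37·20 ≡ 8.
  x = λ² - 21 - 21 = 64 - 42 ≡ 22; y = λ·(21 - 22) - 29 ≡ 24. → (22, 24)

(22, 24)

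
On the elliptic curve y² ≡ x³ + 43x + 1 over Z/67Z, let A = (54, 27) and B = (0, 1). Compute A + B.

(17, 33)

(54, 27) + (0, 1). λ = (1 - 27)/(0 - 54) ≡ 41/13 mod 67. 13⁻¹ ≡ 31 (mod 67) since 13·31 = 403 ≡ 1, so λ ≡ 65.
  x = λ² - 54 - 0 = 4225 - 54 ≡ 17; y = λ·(54 - 17) - 27 ≡ 33. → (17, 33)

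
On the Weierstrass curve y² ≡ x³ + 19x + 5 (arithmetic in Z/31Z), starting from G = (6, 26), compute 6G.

Repeated addition: build up to 6G.
2G: tangent at (6, 26): λ = (3·6² + 19)/(2·26) ≡ 3/21. 21⁻¹ ≡ 3 (mod 31), so λ ≡ 3·3 ≡ 9.
  x = λ² - 6 - 6 = 81 - 12 ≡ 7; y = λ·(6 - 7) - 26 ≡ 27. → (7, 27)
3G: (7, 27) + (6, 26). λ = (26 - 27)/(6 - 7) ≡ 30/30 mod 31. 30⁻¹ ≡ 30 (mod 31), so λ ≡ 1.
  x = λ² - 7 - 6 = 1 - 13 ≡ 19; y = λ·(7 - 19) - 27 ≡ 23. → (19, 23)
4G: (19, 23) + (6, 26). λ = (26 - 23)/(6 - 19) ≡ 3/18 mod 31. 18⁻¹ ≡ 19 (mod 31), so λ ≡ 26.
  x = λ² - 19 - 6 = 676 - 25 ≡ 0; y = λ·(19 - 0) - 23 ≡ 6. → (0, 6)
5G: (0, 6) + (6, 26). λ = (26 - 6)/(6 - 0) ≡ 20/6 mod 31. 6⁻¹ ≡ 26 (mod 31), so λ ≡ 24.
  x = λ² - 0 - 6 = 576 - 6 ≡ 12; y = λ·(0 - 12) - 6 ≡ 16. → (12, 16)
6G: (12, 16) + (6, 26). λ = (26 - 16)/(6 - 12) ≡ 10/25 mod 31. 25⁻¹ ≡ 5 (mod 31), so λ ≡ 19.
  x = λ² - 12 - 6 = 361 - 18 ≡ 2; y = λ·(12 - 2) - 16 ≡ 19. → (2, 19)

(2, 19)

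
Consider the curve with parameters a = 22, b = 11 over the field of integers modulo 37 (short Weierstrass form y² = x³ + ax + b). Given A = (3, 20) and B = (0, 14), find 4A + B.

(36, 32)

First 4A:
Repeated addition: build up to 4A.
2A: tangent at (3, 20): λ = (3·3² + 22)/(2·20) ≡ 12/3. 3⁻¹ ≡ 25 (mod 37), so λ ≡ 12·25 ≡ 4.
  x = λ² - 3 - 3 = 16 - 6 ≡ 10; y = λ·(3 - 10) - 20 ≡ 26. → (10, 26)
3A: (10, 26) + (3, 20). λ = (20 - 26)/(3 - 10) ≡ 31/30 mod 37. 30⁻¹ ≡ 21 (mod 37), so λ ≡ 22.
  x = λ² - 10 - 3 = 484 - 13 ≡ 27; y = λ·(10 - 27) - 26 ≡ 7. → (27, 7)
4A: (27, 7) + (3, 20). λ = (20 - 7)/(3 - 27) ≡ 13/13 mod 37. 13⁻¹ ≡ 20 (mod 37), so λ ≡ 1.
  x = λ² - 27 - 3 = 1 - 30 ≡ 8; y = λ·(27 - 8) - 7 ≡ 12. → (8, 12)
4A = (8, 12).
Finally 4A + B:
(8, 12) + (0, 14). λ = (14 - 12)/(0 - 8) ≡ 2/29 mod 37. 29⁻¹ ≡ 23 (mod 37) since 29·23 = 667 ≡ 1, so λ ≡ 9.
  x = λ² - 8 - 0 = 81 - 8 ≡ 36; y = λ·(8 - 36) - 12 ≡ 32. → (36, 32)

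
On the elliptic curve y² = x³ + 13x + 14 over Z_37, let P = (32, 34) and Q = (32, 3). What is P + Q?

The two points share x = 32 and their y-coordinates satisfy 34 + 3 ≡ 0 (mod 37), so they are inverses. Their sum is the point at infinity.

O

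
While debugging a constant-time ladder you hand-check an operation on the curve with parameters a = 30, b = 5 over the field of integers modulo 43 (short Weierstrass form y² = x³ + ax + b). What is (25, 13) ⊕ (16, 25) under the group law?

(42, 24)

(25, 13) + (16, 25). λ = (25 - 13)/(16 - 25) ≡ 12/34 mod 43. 34⁻¹ ≡ 19 (mod 43) since 34·19 = 646 ≡ 1, so λ ≡ 13.
  x = λ² - 25 - 16 = 169 - 41 ≡ 42; y = λ·(25 - 42) - 13 ≡ 24. → (42, 24)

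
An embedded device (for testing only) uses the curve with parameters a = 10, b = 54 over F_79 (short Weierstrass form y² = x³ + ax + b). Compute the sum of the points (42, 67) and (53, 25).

(26, 73)

(42, 67) + (53, 25). λ = (25 - 67)/(53 - 42) ≡ 37/11 mod 79. 11⁻¹ ≡ 36 (mod 79) since 11·36 = 396 ≡ 1, so λ ≡ 68.
  x = λ² - 42 - 53 = 4624 - 95 ≡ 26; y = λ·(42 - 26) - 67 ≡ 73. → (26, 73)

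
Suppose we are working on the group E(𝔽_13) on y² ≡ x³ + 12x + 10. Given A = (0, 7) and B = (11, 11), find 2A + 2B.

First 2A:
Repeated addition: build up to 2A.
2A: tangent at (0, 7): λ = (3·0² + 12)/(2·7) ≡ 12/1. 1⁻¹ ≡ 1 (mod 13), so λ ≡ 12·1 ≡ 12.
  x = λ² - 0 - 0 = 144 - 0 ≡ 1; y = λ·(0 - 1) - 7 ≡ 7. → (1, 7)
2A = (1, 7).
Next 2B:
Repeated addition: build up to 2B.
2B: tangent at (11, 11): λ = (3·11² + 12)/(2·11) ≡ 11/9. 9⁻¹ ≡ 3 (mod 13) since 9·3 = 27 ≡ 1, so λ ≡ 11·3 ≡ 7.
  x = λ² - 11 - 11 = 49 - 22 ≡ 1; y = λ·(11 - 1) - 11 ≡ 7. → (1, 7)
2B = (1, 7).
Finally 2A + 2B:
tangent at (1, 7): λ = (3·1² + 12)/(2·7) ≡ 2/1. 1⁻¹ ≡ 1 (mod 13), so λ ≡ 2·1 ≡ 2.
  x = λ² - 1 - 1 = 4 - 2 ≡ 2; y = λ·(1 - 2) - 7 ≡ 4. → (2, 4)

(2, 4)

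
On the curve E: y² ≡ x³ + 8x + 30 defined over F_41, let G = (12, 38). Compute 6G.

Double-and-add on 6 = (110)₂. Start with G = (12, 38) for the leading 1-bit.
double: tangent at (12, 38): λ = (3·12² + 8)/(2·38) ≡ 30/35. 35⁻¹ ≡ 34 (mod 41) since 35·34 = 1190 ≡ 1, so λ ≡ 30·34 ≡ 36.
  x = λ² - 12 - 12 = 1296 - 24 ≡ 1; y = λ·(12 - 1) - 38 ≡ 30. → (1, 30)
add G: (1, 30) + (12, 38). λ = (38 - 30)/(12 - 1) ≡ 8/11 mod 41. 11⁻¹ ≡ 15 (mod 41), so λ ≡ 38.
  x = λ² - 1 - 12 = 1444 - 13 ≡ 37; y = λ·(1 - 37) - 30 ≡ 37. → (37, 37)
double: tangent at (37, 37): λ = (3·37² + 8)/(2·37) ≡ 15/33. 33⁻¹ ≡ 5 (mod 41), so λ ≡ 15·5 ≡ 34.
  x = λ² - 37 - 37 = 1156 - 74 ≡ 16; y = λ·(37 - 16) - 37 ≡ 21. → (16, 21)

(16, 21)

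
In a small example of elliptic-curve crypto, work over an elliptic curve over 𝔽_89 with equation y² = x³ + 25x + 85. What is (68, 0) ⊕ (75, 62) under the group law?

(68, 0) + (75, 62). λ = (62 - 0)/(75 - 68) ≡ 62/7 mod 89. 7⁻¹ ≡ 51 (mod 89), so λ ≡ 47.
  x = λ² - 68 - 75 = 2209 - 143 ≡ 19; y = λ·(68 - 19) - 0 ≡ 78. → (19, 78)

(19, 78)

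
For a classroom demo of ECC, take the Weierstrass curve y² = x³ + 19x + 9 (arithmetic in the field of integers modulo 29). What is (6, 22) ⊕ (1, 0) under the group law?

(17, 5)

(6, 22) + (1, 0). λ = (0 - 22)/(1 - 6) ≡ 7/24 mod 29. 24⁻¹ ≡ 23 (mod 29), so λ ≡ 16.
  x = λ² - 6 - 1 = 256 - 7 ≡ 17; y = λ·(6 - 17) - 22 ≡ 5. → (17, 5)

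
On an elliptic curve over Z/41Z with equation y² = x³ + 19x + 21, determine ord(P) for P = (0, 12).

2P: tangent at (0, 12): λ = (3·0² + 19)/(2·12) ≡ 19/24. 24⁻¹ ≡ 12 (mod 41), so λ ≡ 19·12 ≡ 23.
  x = λ² - 0 - 0 = 529 - 0 ≡ 37; y = λ·(0 - 37) - 12 ≡ 39. → (37, 39)
3P: (37, 39) + (0, 12). λ = (12 - 39)/(0 - 37) ≡ 14/4 mod 41. 4⁻¹ ≡ 31 (mod 41), so λ ≡ 24.
  x = λ² - 37 - 0 = 576 - 37 ≡ 6; y = λ·(37 - 6) - 39 ≡ 8. → (6, 8)
4P: (6, 8) + (0, 12). λ = (12 - 8)/(0 - 6) ≡ 4/35 mod 41. 35⁻¹ ≡ 34 (mod 41), so λ ≡ 13.
  x = λ² - 6 - 0 = 169 - 6 ≡ 40; y = λ·(6 - 40) - 8 ≡ 1. → (40, 1)
5P: (40, 1) + (0, 12). λ = (12 - 1)/(0 - 40) ≡ 11/1 mod 41. 1⁻¹ ≡ 1 (mod 41), so λ ≡ 11.
  x = λ² - 40 - 0 = 121 - 40 ≡ 40; y = λ·(40 - 40) - 1 ≡ 40. → (40, 40)
6P: (40, 40) + (0, 12). λ = (12 - 40)/(0 - 40) ≡ 13/1 mod 41. 1⁻¹ ≡ 1 (mod 41), so λ ≡ 13.
  x = λ² - 40 - 0 = 169 - 40 ≡ 6; y = λ·(40 - 6) - 40 ≡ 33. → (6, 33)
7P: (6, 33) + (0, 12). λ = (12 - 33)/(0 - 6) ≡ 20/35 mod 41. 35⁻¹ ≡ 34 (mod 41), so λ ≡ 24.
  x = λ² - 6 - 0 = 576 - 6 ≡ 37; y = λ·(6 - 37) - 33 ≡ 2. → (37, 2)
8P: (37, 2) + (0, 12). λ = (12 - 2)/(0 - 37) ≡ 10/4 mod 41. 4⁻¹ ≡ 31 (mod 41), so λ ≡ 23.
  x = λ² - 37 - 0 = 529 - 37 ≡ 0; y = λ·(37 - 0) - 2 ≡ 29. → (0, 29)
9P: (0, 29) + (0, 12): same x and y₁ ≡ -y₂, so the sum is O.
9P = O, so the order is 9.

9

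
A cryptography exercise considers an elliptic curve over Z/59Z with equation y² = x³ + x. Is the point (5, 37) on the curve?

yes

y² = 37² ≡ 12; x³ + 1x + 0 = 130 ≡ 12 (mod 59). 12 = 12.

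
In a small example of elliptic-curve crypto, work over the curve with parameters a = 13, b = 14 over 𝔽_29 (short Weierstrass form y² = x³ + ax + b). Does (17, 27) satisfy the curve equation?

no

y² = 27² ≡ 4; x³ + 13x + 14 = 5148 ≡ 15 (mod 29). 4 ≠ 15.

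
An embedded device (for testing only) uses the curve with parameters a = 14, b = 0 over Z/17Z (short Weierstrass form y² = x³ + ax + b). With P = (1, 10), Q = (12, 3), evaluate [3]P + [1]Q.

First 3P:
Repeated addition: build up to 3P.
2P: tangent at (1, 10): λ = (3·1² + 14)/(2·10) ≡ 0/3. 3⁻¹ ≡ 6 (mod 17), so λ ≡ 0·6 ≡ 0.
  x = λ² - 1 - 1 = 0 - 2 ≡ 15; y = λ·(1 - 15) - 10 ≡ 7. → (15, 7)
3P: (15, 7) + (1, 10). λ = (10 - 7)/(1 - 15) ≡ 3/3 mod 17. 3⁻¹ ≡ 6 (mod 17), so λ ≡ 1.
  x = λ² - 15 - 1 = 1 - 16 ≡ 2; y = λ·(15 - 2) - 7 ≡ 6. → (2, 6)
3P = (2, 6).
Finally 3P + Q:
(2, 6) + (12, 3). λ = (3 - 6)/(12 - 2) ≡ 14/10 mod 17. 10⁻¹ ≡ 12 (mod 17), so λ ≡ 15.
  x = λ² - 2 - 12 = 225 - 14 ≡ 7; y = λ·(2 - 7) - 6 ≡ 4. → (7, 4)

(7, 4)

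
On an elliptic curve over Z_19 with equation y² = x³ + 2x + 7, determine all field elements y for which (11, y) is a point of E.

x³ + 2x + 7 = 1360 ≡ 11 (mod 19).
Square roots of 11 mod 19: 7 and 12 (since 7² = 49 ≡ 11).

7, 12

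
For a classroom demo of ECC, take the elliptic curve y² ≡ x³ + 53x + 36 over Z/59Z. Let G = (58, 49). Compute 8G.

Repeated addition: build up to 8G.
2G: tangent at (58, 49): λ = (3·58² + 53)/(2·49) ≡ 56/39. 39⁻¹ ≡ 56 (mod 59), so λ ≡ 56·56 ≡ 9.
  x = λ² - 58 - 58 = 81 - 116 ≡ 24; y = λ·(58 - 24) - 49 ≡ 21. → (24, 21)
3G: (24, 21) + (58, 49). λ = (49 - 21)/(58 - 24) ≡ 28/34 mod 59. 34⁻¹ ≡ 33 (mod 59), so λ ≡ 39.
  x = λ² - 24 - 58 = 1521 - 82 ≡ 23; y = λ·(24 - 23) - 21 ≡ 18. → (23, 18)
4G: (23, 18) + (58, 49). λ = (49 - 18)/(58 - 23) ≡ 31/35 mod 59. 35⁻¹ ≡ 27 (mod 59) since 35·27 = 945 ≡ 1, so λ ≡ 11.
  x = λ² - 23 - 58 = 121 - 81 ≡ 40; y = λ·(23 - 40) - 18 ≡ 31. → (40, 31)
5G: (40, 31) + (58, 49). λ = (49 - 31)/(58 - 40) ≡ 18/18 mod 59. 18⁻¹ ≡ 23 (mod 59), so λ ≡ 1.
  x = λ² - 40 - 58 = 1 - 98 ≡ 21; y = λ·(40 - 21) - 31 ≡ 47. → (21, 47)
6G: (21, 47) + (58, 49). λ = (49 - 47)/(58 - 21) ≡ 2/37 mod 59. 37⁻¹ ≡ 8 (mod 59), so λ ≡ 16.
  x = λ² - 21 - 58 = 256 - 79 ≡ 0; y = λ·(21 - 0) - 47 ≡ 53. → (0, 53)
7G: (0, 53) + (58, 49). λ = (49 - 53)/(58 - 0) ≡ 55/58 mod 59. 58⁻¹ ≡ 58 (mod 59), so λ ≡ 4.
  x = λ² - 0 - 58 = 16 - 58 ≡ 17; y = λ·(0 - 17) - 53 ≡ 56. → (17, 56)
8G: (17, 56) + (58, 49). λ = (49 - 56)/(58 - 17) ≡ 52/41 mod 59. 41⁻¹ ≡ 36 (mod 59), so λ ≡ 43.
  x = λ² - 17 - 58 = 1849 - 75 ≡ 4; y = λ·(17 - 4) - 56 ≡ 31. → (4, 31)

(4, 31)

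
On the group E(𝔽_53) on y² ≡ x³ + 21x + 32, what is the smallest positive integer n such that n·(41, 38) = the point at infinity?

9

2P: tangent at (41, 38): λ = (3·41² + 21)/(2·38) ≡ 29/23. 23⁻¹ ≡ 30 (mod 53), so λ ≡ 29·30 ≡ 22.
  x = λ² - 41 - 41 = 484 - 82 ≡ 31; y = λ·(41 - 31) - 38 ≡ 23. → (31, 23)
3P: (31, 23) + (41, 38). λ = (38 - 23)/(41 - 31) ≡ 15/10 mod 53. 10⁻¹ ≡ 16 (mod 53) since 10·16 = 160 ≡ 1, so λ ≡ 28.
  x = λ² - 31 - 41 = 784 - 72 ≡ 23; y = λ·(31 - 23) - 23 ≡ 42. → (23, 42)
4P: (23, 42) + (41, 38). λ = (38 - 42)/(41 - 23) ≡ 49/18 mod 53. 18⁻¹ ≡ 3 (mod 53) since 18·3 = 54 ≡ 1, so λ ≡ 41.
  x = λ² - 23 - 41 = 1681 - 64 ≡ 27; y = λ·(23 - 27) - 42 ≡ 6. → (27, 6)
5P: (27, 6) + (41, 38). λ = (38 - 6)/(41 - 27) ≡ 32/14 mod 53. 14⁻¹ ≡ 19 (mod 53), so λ ≡ 25.
  x = λ² - 27 - 41 = 625 - 68 ≡ 27; y = λ·(27 - 27) - 6 ≡ 47. → (27, 47)
6P: (27, 47) + (41, 38). λ = (38 - 47)/(41 - 27) ≡ 44/14 mod 53. 14⁻¹ ≡ 19 (mod 53), so λ ≡ 41.
  x = λ² - 27 - 41 = 1681 - 68 ≡ 23; y = λ·(27 - 23) - 47 ≡ 11. → (23, 11)
7P: (23, 11) + (41, 38). λ = (38 - 11)/(41 - 23) ≡ 27/18 mod 53. 18⁻¹ ≡ 3 (mod 53) since 18·3 = 54 ≡ 1, so λ ≡ 28.
  x = λ² - 23 - 41 = 784 - 64 ≡ 31; y = λ·(23 - 31) - 11 ≡ 30. → (31, 30)
8P: (31, 30) + (41, 38). λ = (38 - 30)/(41 - 31) ≡ 8/10 mod 53. 10⁻¹ ≡ 16 (mod 53) since 10·16 = 160 ≡ 1, so λ ≡ 22.
  x = λ² - 31 - 41 = 484 - 72 ≡ 41; y = λ·(31 - 41) - 30 ≡ 15. → (41, 15)
9P: (41, 15) + (41, 38): same x and y₁ ≡ -y₂, so the sum is the point at infinity.
9P = the point at infinity, so the order is 9.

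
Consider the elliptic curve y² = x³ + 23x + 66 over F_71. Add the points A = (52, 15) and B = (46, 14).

(52, 15) + (46, 14). λ = (14 - 15)/(46 - 52) ≡ 70/65 mod 71. 65⁻¹ ≡ 59 (mod 71), so λ ≡ 12.
  x = λ² - 52 - 46 = 144 - 98 ≡ 46; y = λ·(52 - 46) - 15 ≡ 57. → (46, 57)

(46, 57)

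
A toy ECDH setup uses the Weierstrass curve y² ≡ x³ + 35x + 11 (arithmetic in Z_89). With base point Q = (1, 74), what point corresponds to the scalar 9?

(11, 6)

Double-and-add on 9 = (1001)₂. Start with Q = (1, 74) for the leading 1-bit.
double: tangent at (1, 74): λ = (3·1² + 35)/(2·74) ≡ 38/59. 59⁻¹ ≡ 86 (mod 89) since 59·86 = 5074 ≡ 1, so λ ≡ 38·86 ≡ 64.
  x = λ² - 1 - 1 = 4096 - 2 ≡ 0; y = λ·(1 - 0) - 74 ≡ 79. → (0, 79)
double: tangent at (0, 79): λ = (3·0² + 35)/(2·79) ≡ 35/69. 69⁻¹ ≡ 40 (mod 89) since 69·40 = 2760 ≡ 1, so λ ≡ 35·40 ≡ 65.
  x = λ² - 0 - 0 = 4225 - 0 ≡ 42; y = λ·(0 - 42) - 79 ≡ 39. → (42, 39)
double: tangent at (42, 39): λ = (3·42² + 35)/(2·39) ≡ 76/78. 78⁻¹ ≡ 8 (mod 89) since 78·8 = 624 ≡ 1, so λ ≡ 76·8 ≡ 74.
  x = λ² - 42 - 42 = 5476 - 84 ≡ 52; y = λ·(42 - 52) - 39 ≡ 22. → (52, 22)
add Q: (52, 22) + (1, 74). λ = (74 - 22)/(1 - 52) ≡ 52/38 mod 89. 38⁻¹ ≡ 82 (mod 89), so λ ≡ 81.
  x = λ² - 52 - 1 = 6561 - 53 ≡ 11; y = λ·(52 - 11) - 22 ≡ 6. → (11, 6)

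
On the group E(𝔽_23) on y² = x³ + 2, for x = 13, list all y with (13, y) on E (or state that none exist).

none

x³ + 0x + 2 = 2199 ≡ 14 (mod 23).
14 is a non-residue mod 23; no y exists.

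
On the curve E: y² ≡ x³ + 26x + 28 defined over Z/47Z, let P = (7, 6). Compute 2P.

(14, 38)

tangent at (7, 6): λ = (3·7² + 26)/(2·6) ≡ 32/12. 12⁻¹ ≡ 4 (mod 47) since 12·4 = 48 ≡ 1, so λ ≡ 32·4 ≡ 34.
  x = λ² - 7 - 7 = 1156 - 14 ≡ 14; y = λ·(7 - 14) - 6 ≡ 38. → (14, 38)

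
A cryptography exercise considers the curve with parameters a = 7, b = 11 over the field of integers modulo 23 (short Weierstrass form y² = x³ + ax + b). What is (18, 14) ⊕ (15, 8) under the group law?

(17, 11)

(18, 14) + (15, 8). λ = (8 - 14)/(15 - 18) ≡ 17/20 mod 23. 20⁻¹ ≡ 15 (mod 23) since 20·15 = 300 ≡ 1, so λ ≡ 2.
  x = λ² - 18 - 15 = 4 - 33 ≡ 17; y = λ·(18 - 17) - 14 ≡ 11. → (17, 11)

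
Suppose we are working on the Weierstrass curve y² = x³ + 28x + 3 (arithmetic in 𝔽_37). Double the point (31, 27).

tangent at (31, 27): λ = (3·31² + 28)/(2·27) ≡ 25/17. 17⁻¹ ≡ 24 (mod 37), so λ ≡ 25·24 ≡ 8.
  x = λ² - 31 - 31 = 64 - 62 ≡ 2; y = λ·(31 - 2) - 27 ≡ 20. → (2, 20)

(2, 20)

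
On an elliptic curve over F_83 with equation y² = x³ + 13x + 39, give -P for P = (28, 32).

(28, 51)

-(28, 32) = (28, -32 mod 83) = (28, 51).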